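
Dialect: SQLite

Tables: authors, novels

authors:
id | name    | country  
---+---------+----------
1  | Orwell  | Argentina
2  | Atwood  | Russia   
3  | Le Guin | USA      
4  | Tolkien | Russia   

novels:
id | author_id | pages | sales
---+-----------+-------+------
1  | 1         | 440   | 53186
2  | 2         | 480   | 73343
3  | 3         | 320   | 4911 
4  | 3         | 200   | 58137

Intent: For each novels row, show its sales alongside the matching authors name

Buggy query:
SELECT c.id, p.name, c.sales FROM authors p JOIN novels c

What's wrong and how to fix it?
Bug: Missing join condition: each novels row is matched to all authors rows instead of just its own

Fix: Add ON c.author_id = p.id to the JOIN

Corrected query:
SELECT c.id, p.name, c.sales FROM authors p JOIN novels c ON c.author_id = p.id

Result:
id | name    | sales
---+---------+------
1  | Orwell  | 53186
2  | Atwood  | 73343
3  | Le Guin | 4911 
4  | Le Guin | 58137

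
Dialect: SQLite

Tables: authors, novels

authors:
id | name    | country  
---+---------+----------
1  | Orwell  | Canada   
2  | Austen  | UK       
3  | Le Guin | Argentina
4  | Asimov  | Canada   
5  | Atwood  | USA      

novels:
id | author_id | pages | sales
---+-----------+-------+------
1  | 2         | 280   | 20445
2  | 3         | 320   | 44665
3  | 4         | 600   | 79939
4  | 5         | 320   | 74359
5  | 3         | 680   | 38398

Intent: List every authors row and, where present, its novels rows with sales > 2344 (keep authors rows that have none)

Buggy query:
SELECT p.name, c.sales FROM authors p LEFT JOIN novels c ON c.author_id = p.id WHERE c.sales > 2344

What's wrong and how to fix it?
Bug: Filtering c.sales in WHERE discards the NULL rows produced by LEFT JOIN, turning it into an inner join

Fix: Move the right-table condition into the ON clause so unmatched parents are kept

Corrected query:
SELECT p.name, c.sales FROM authors p LEFT JOIN novels c ON c.author_id = p.id AND c.sales > 2344

Result:
name    | sales
--------+------
Orwell  | NULL 
Austen  | 20445
Le Guin | 38398
Le Guin | 44665
Asimov  | 79939
Atwood  | 74359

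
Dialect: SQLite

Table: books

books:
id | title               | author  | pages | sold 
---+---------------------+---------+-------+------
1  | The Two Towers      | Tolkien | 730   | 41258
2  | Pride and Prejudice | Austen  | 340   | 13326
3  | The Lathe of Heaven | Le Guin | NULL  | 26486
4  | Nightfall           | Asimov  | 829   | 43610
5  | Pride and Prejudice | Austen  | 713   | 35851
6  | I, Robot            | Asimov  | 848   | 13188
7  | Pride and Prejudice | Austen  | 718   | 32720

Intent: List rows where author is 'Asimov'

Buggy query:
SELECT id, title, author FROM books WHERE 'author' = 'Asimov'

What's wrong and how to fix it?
Bug: Single quotes denote string literals in SQL; the column name is being compared as a constant string

Fix: Remove the quotes around the column name (or use double quotes for an identifier)

Corrected query:
SELECT id, title, author FROM books WHERE author = 'Asimov'

Result:
id | title     | author
---+-----------+-------
4  | Nightfall | Asimov
6  | I, Robot  | Asimov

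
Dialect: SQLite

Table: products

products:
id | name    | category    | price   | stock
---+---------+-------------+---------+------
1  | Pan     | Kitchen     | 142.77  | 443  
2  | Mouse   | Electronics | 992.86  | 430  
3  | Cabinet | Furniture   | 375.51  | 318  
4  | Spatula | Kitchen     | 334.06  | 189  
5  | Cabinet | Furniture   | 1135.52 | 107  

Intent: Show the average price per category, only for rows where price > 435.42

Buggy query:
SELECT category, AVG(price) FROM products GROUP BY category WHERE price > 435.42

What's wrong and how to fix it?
Bug: WHERE cannot follow GROUP BY

Fix: Move the WHERE clause before GROUP BY

Corrected query:
SELECT category, AVG(price) FROM products WHERE price > 435.42 GROUP BY category

Result:
category    | AVG(price)
------------+-----------
Electronics | 992.86    
Furniture   | 1135.52   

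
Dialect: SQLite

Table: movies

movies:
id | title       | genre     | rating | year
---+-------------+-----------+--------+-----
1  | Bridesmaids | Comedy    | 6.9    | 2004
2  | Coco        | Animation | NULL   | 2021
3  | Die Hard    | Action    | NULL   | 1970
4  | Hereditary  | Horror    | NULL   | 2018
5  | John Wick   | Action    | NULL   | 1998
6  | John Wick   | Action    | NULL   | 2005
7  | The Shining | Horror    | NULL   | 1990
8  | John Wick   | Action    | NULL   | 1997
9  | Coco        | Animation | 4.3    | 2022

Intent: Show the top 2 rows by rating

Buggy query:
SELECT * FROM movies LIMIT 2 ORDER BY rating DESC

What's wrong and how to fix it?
Bug: ORDER BY cannot follow LIMIT; LIMIT is the final clause

Fix: Swap the clauses: ORDER BY first, then LIMIT

Corrected query:
SELECT * FROM movies ORDER BY rating DESC LIMIT 2

Result:
id | title       | genre     | rating | year
---+-------------+-----------+--------+-----
1  | Bridesmaids | Comedy    | 6.9    | 2004
9  | Coco        | Animation | 4.3    | 2022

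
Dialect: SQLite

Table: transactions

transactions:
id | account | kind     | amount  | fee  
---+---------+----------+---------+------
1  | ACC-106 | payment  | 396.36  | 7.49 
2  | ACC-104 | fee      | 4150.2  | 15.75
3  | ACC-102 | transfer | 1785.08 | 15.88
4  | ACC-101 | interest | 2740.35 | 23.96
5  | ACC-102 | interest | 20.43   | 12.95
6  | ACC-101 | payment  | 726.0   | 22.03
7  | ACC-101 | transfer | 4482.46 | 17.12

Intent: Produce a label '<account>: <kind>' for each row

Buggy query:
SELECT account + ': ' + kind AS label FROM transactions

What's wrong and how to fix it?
Bug: '+' is numeric addition; on text columns SQLite converts them to 0 instead of concatenating

Fix: Replace + with || to concatenate text

Corrected query:
SELECT account || ': ' || kind AS label FROM transactions

Result:
label            
-----------------
ACC-106: payment 
ACC-104: fee     
ACC-102: transfer
ACC-101: interest
ACC-102: interest
ACC-101: payment 
ACC-101: transfer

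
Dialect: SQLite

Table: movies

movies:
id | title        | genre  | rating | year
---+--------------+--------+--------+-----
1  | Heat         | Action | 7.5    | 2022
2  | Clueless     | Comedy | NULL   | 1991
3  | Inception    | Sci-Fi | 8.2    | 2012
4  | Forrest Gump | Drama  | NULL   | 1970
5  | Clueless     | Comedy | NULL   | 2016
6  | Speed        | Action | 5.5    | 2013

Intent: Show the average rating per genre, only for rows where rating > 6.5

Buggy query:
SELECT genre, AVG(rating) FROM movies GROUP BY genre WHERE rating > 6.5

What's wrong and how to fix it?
Bug: WHERE cannot follow GROUP BY

Fix: Place WHERE between FROM and GROUP BY

Corrected query:
SELECT genre, AVG(rating) FROM movies WHERE rating > 6.5 GROUP BY genre

Result:
genre  | AVG(rating)
-------+------------
Action | 7.5        
Sci-Fi | 8.2        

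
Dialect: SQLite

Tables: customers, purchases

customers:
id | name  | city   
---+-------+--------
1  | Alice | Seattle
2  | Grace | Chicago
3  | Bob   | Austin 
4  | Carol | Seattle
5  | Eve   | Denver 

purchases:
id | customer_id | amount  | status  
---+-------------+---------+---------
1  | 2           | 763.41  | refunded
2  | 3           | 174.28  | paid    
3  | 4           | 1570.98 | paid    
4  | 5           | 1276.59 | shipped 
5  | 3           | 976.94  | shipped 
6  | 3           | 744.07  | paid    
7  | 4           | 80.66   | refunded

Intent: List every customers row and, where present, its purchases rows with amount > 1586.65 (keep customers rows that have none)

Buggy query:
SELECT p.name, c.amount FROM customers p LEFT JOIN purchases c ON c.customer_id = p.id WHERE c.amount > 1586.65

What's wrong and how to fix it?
Bug: Filtering c.amount in WHERE discards the NULL rows produced by LEFT JOIN, turning it into an inner join

Fix: Put 'c.amount > 1586.65' in the JOIN's ON clause instead of WHERE

Corrected query:
SELECT p.name, c.amount FROM customers p LEFT JOIN purchases c ON c.customer_id = p.id AND c.amount > 1586.65

Result:
name  | amount
------+-------
Alice | NULL  
Grace | NULL  
Bob   | NULL  
Carol | NULL  
Eve   | NULL  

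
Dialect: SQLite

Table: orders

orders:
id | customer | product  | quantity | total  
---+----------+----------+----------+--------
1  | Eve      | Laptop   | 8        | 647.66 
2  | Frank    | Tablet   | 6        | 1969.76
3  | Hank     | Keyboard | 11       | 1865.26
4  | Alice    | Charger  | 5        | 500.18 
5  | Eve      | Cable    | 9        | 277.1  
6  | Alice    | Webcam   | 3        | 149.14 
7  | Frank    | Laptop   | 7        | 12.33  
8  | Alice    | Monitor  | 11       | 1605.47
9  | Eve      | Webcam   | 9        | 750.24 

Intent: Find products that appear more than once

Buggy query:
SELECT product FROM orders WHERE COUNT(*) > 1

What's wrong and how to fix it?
Bug: WHERE can't reference COUNT(*); aggregates are computed after WHERE

Fix: GROUP BY product, then filter groups with HAVING COUNT(*) > 1

Corrected query:
SELECT product FROM orders GROUP BY product HAVING COUNT(*) > 1

Result:
product
-------
Laptop 
Webcam 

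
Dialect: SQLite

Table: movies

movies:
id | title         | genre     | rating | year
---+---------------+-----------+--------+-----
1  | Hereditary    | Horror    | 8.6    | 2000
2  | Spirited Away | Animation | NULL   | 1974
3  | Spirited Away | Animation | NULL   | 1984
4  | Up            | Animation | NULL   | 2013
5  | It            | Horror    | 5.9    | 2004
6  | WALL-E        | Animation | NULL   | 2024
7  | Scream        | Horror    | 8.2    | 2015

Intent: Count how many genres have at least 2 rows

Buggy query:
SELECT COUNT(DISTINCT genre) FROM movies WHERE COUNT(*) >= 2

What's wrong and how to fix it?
Bug: WHERE filters individual rows, not groups, so a group-level COUNT is invalid there

Fix: Use a subquery that GROUPs and filters with HAVING, then count its rows

Corrected query:
SELECT COUNT(*) FROM (SELECT genre FROM movies GROUP BY genre HAVING COUNT(*) >= 2)

Result:
COUNT(*)
--------
2       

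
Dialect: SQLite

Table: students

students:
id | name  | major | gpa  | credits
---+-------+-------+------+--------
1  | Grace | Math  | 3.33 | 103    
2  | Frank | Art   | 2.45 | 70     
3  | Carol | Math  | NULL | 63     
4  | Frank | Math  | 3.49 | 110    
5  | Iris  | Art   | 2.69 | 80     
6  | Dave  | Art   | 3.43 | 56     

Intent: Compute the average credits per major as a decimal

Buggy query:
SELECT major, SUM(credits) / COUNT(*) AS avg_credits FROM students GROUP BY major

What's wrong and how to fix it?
Bug: SUM(credits) and COUNT(*) are both integers; the division truncates the fractional part

Fix: Multiply by 1.0 (or CAST to REAL) to force floating-point division

Corrected query:
SELECT major, SUM(credits) * 1.0 / COUNT(*) AS avg_credits FROM students GROUP BY major

Result:
major | avg_credits
------+------------
Art   | 68.666667  
Math  | 92         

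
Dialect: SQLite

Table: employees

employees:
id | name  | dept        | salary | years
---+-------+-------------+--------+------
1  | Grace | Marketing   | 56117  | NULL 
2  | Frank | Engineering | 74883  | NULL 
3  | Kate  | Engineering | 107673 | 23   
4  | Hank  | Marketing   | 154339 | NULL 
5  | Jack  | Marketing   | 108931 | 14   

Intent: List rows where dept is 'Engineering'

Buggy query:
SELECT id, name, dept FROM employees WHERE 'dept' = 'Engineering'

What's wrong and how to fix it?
Bug: 'dept' in single quotes is a string literal, not the column; the comparison is literal-vs-literal and never true

Fix: Remove the quotes around the column name (or use double quotes for an identifier)

Corrected query:
SELECT id, name, dept FROM employees WHERE dept = 'Engineering'

Result:
id | name  | dept       
---+-------+------------
2  | Frank | Engineering
3  | Kate  | Engineering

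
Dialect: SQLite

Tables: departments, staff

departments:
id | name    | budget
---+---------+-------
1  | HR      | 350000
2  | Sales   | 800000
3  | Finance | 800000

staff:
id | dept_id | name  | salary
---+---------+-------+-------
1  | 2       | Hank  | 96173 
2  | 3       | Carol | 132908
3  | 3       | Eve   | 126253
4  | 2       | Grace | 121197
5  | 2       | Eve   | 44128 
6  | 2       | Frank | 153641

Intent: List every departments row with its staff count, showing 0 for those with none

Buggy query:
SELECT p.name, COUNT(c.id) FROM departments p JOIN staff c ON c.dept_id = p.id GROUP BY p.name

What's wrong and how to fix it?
Bug: An inner join excludes parents with zero children

Fix: Switch to LEFT JOIN to retain unmatched parent rows

Corrected query:
SELECT p.name, COUNT(c.id) FROM departments p LEFT JOIN staff c ON c.dept_id = p.id GROUP BY p.name

Result:
name    | COUNT(c.id)
--------+------------
Finance | 2          
HR      | 0          
Sales   | 4          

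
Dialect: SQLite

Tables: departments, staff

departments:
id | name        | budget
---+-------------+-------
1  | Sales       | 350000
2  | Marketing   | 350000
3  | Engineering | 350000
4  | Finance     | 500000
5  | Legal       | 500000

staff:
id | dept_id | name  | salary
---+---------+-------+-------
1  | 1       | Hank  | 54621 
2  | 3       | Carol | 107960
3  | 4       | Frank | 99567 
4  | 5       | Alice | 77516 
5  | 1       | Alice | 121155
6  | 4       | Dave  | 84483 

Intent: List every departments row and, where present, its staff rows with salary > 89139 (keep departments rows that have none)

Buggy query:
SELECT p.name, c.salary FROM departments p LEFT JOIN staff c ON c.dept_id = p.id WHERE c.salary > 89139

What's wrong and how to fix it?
Bug: A WHERE condition on the right-hand table after LEFT JOIN drops unmatched parents

Fix: Move the right-table condition into the ON clause so unmatched parents are kept

Corrected query:
SELECT p.name, c.salary FROM departments p LEFT JOIN staff c ON c.dept_id = p.id AND c.salary > 89139

Result:
name        | salary
------------+-------
Sales       | 121155
Marketing   | NULL  
Engineering | 107960
Finance     | 99567 
Legal       | NULL  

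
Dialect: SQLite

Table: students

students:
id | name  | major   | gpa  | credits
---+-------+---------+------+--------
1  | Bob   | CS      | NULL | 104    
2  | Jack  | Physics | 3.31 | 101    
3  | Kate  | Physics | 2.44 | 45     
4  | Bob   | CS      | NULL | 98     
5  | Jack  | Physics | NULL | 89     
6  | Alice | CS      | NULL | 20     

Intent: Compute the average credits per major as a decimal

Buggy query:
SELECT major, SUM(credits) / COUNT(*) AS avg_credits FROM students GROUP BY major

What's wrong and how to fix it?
Bug: SUM(credits) and COUNT(*) are both integers; the division truncates the fractional part

Fix: Cast one side to REAL so the division keeps the fractional part

Corrected query:
SELECT major, SUM(credits) * 1.0 / COUNT(*) AS avg_credits FROM students GROUP BY major

Result:
major   | avg_credits
--------+------------
CS      | 74         
Physics | 78.333333  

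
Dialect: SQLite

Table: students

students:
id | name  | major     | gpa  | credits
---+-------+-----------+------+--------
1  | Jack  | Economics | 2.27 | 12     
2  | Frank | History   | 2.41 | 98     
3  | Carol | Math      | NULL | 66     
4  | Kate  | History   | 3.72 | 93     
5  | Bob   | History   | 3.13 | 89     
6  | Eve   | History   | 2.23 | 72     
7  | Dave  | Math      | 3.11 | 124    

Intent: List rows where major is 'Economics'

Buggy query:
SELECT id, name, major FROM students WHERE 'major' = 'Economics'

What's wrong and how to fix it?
Bug: 'major' in single quotes is a string literal, not the column; the comparison is literal-vs-literal and never true

Fix: Reference the column as major without single quotes

Corrected query:
SELECT id, name, major FROM students WHERE major = 'Economics'

Result:
id | name | major    
---+------+----------
1  | Jack | Economics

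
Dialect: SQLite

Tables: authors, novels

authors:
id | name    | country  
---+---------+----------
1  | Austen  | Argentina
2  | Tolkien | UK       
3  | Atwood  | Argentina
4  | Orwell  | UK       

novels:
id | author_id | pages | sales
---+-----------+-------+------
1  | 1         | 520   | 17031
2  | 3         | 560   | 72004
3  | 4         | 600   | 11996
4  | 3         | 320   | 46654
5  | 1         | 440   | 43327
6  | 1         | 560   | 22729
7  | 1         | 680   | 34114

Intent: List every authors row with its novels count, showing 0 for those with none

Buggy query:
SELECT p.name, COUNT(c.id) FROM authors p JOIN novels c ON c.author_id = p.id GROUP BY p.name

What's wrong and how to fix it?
Bug: An inner join excludes parents with zero children

Fix: Switch to LEFT JOIN to retain unmatched parent rows

Corrected query:
SELECT p.name, COUNT(c.id) FROM authors p LEFT JOIN novels c ON c.author_id = p.id GROUP BY p.name

Result:
name    | COUNT(c.id)
--------+------------
Atwood  | 2          
Austen  | 4          
Orwell  | 1          
Tolkien | 0          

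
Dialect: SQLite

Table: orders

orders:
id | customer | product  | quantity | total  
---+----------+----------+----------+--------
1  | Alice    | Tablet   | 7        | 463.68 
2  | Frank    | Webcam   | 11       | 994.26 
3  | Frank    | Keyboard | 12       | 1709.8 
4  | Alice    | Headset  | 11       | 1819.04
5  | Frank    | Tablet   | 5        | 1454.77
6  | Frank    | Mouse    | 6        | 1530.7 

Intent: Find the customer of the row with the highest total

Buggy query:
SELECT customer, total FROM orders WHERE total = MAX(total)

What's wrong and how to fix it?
Bug: WHERE is evaluated per row; an aggregate over the whole table isn't defined there

Fix: Wrap MAX in a scalar subquery so WHERE compares against a single value

Corrected query:
SELECT customer, total FROM orders WHERE total = (SELECT MAX(total) FROM orders)

Result:
customer | total  
---------+--------
Alice    | 1819.04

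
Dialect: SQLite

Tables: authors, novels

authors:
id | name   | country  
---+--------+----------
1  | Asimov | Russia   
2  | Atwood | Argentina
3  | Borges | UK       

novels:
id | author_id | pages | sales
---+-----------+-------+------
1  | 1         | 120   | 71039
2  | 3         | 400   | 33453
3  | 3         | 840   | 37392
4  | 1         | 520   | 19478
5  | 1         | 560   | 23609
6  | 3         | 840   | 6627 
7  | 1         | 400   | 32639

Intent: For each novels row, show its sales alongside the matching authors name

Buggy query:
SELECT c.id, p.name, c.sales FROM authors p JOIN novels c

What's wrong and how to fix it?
Bug: JOIN with no ON clause produces a cartesian product; every novels row pairs with every authors row

Fix: Add ON c.author_id = p.id to the JOIN

Corrected query:
SELECT c.id, p.name, c.sales FROM authors p JOIN novels c ON c.author_id = p.id

Result:
id | name   | sales
---+--------+------
1  | Asimov | 71039
2  | Borges | 33453
3  | Borges | 37392
4  | Asimov | 19478
5  | Asimov | 23609
6  | Borges | 6627 
7  | Asimov | 32639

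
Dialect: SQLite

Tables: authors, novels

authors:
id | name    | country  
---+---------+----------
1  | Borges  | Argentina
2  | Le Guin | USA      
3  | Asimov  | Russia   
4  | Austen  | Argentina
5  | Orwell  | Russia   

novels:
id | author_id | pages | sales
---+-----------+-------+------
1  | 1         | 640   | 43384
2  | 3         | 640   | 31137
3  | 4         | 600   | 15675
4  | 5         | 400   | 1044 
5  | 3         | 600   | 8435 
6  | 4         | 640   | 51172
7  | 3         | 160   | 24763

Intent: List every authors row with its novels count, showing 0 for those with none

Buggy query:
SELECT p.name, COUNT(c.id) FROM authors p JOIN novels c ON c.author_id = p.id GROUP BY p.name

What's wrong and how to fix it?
Bug: An inner join excludes parents with zero children

Fix: Use LEFT JOIN so parents without children still appear (COUNT(c.id) gives 0)

Corrected query:
SELECT p.name, COUNT(c.id) FROM authors p LEFT JOIN novels c ON c.author_id = p.id GROUP BY p.name

Result:
name    | COUNT(c.id)
--------+------------
Asimov  | 3          
Austen  | 2          
Borges  | 1          
Le Guin | 0          
Orwell  | 1          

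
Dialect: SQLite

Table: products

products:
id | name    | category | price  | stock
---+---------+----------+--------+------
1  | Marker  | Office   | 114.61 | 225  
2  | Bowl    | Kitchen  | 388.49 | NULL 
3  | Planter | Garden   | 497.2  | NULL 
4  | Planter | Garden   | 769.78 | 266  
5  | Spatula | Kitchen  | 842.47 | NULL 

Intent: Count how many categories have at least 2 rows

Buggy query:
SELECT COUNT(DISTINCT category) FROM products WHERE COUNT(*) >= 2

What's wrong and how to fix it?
Bug: COUNT(*) cannot appear in WHERE; the per-group count doesn't exist yet

Fix: Use a subquery that GROUPs and filters with HAVING, then count its rows

Corrected query:
SELECT COUNT(*) FROM (SELECT category FROM products GROUP BY category HAVING COUNT(*) >= 2)

Result:
COUNT(*)
--------
2       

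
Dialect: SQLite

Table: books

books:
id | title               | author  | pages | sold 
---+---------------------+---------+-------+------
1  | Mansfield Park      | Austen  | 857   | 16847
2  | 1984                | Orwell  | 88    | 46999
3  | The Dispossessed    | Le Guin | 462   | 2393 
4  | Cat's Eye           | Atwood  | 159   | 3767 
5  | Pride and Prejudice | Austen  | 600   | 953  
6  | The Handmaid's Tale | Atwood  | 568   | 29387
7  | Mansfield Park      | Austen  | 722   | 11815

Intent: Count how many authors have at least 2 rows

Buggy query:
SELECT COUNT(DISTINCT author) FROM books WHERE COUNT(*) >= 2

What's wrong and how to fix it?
Bug: COUNT(*) cannot appear in WHERE; the per-group count doesn't exist yet

Fix: Group first with HAVING COUNT(*) >= 2, then COUNT the resulting groups

Corrected query:
SELECT COUNT(*) FROM (SELECT author FROM books GROUP BY author HAVING COUNT(*) >= 2)

Result:
COUNT(*)
--------
2       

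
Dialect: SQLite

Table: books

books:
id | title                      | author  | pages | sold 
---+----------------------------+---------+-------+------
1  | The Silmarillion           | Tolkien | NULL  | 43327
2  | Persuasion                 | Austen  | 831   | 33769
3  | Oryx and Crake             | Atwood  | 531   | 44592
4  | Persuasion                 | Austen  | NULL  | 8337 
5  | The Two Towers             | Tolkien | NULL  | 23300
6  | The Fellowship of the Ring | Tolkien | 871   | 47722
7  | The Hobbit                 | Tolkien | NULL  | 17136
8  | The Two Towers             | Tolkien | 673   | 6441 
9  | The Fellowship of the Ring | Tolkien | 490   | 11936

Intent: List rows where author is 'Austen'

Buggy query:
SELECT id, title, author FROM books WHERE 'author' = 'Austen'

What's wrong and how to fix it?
Bug: 'author' in single quotes is a string literal, not the column; the comparison is literal-vs-literal and never true

Fix: Remove the quotes around the column name (or use double quotes for an identifier)

Corrected query:
SELECT id, title, author FROM books WHERE author = 'Austen'

Result:
id | title      | author
---+------------+-------
2  | Persuasion | Austen
4  | Persuasion | Austen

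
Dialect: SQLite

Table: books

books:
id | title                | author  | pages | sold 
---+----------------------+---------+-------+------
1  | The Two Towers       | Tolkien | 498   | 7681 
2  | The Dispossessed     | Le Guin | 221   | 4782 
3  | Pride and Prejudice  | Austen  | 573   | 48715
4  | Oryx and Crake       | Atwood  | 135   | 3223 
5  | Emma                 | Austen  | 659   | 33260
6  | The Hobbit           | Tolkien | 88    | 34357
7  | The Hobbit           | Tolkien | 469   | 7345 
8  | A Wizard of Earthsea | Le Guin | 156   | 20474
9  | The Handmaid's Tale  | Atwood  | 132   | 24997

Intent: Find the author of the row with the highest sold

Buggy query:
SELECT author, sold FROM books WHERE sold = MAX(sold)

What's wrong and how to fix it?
Bug: WHERE is evaluated per row; an aggregate over the whole table isn't defined there

Fix: Wrap MAX in a scalar subquery so WHERE compares against a single value

Corrected query:
SELECT author, sold FROM books WHERE sold = (SELECT MAX(sold) FROM books)

Result:
author | sold 
-------+------
Austen | 48715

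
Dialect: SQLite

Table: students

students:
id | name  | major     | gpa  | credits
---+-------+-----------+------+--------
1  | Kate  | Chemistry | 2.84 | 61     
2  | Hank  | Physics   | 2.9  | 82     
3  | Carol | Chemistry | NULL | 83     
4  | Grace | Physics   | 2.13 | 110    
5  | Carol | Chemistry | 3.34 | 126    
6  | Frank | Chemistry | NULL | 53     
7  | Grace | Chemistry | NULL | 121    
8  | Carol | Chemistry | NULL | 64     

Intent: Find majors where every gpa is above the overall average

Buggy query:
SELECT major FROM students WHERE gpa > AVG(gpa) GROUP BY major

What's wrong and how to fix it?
Bug: WHERE evaluates per row before aggregation, so AVG() is unavailable

Fix: Use a subquery for AVG and a HAVING MIN(...) filter so the condition holds for every row in the group

Corrected query:
SELECT major FROM students GROUP BY major HAVING MIN(gpa) > (SELECT AVG(gpa) FROM students)

Result:
major    
---------
Chemistry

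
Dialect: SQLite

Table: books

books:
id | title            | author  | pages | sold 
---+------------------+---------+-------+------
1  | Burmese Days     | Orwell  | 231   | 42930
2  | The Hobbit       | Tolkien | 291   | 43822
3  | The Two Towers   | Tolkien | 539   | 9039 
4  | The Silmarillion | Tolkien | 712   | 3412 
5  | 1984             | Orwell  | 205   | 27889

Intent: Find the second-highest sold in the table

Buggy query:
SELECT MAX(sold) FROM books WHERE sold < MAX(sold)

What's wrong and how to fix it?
Bug: The inner MAX is an aggregate inside WHERE, which is not allowed

Fix: Compute the overall MAX in a subquery, then take MAX of rows below it

Corrected query:
SELECT MAX(sold) FROM books WHERE sold < (SELECT MAX(sold) FROM books)

Result:
MAX(sold)
---------
42930    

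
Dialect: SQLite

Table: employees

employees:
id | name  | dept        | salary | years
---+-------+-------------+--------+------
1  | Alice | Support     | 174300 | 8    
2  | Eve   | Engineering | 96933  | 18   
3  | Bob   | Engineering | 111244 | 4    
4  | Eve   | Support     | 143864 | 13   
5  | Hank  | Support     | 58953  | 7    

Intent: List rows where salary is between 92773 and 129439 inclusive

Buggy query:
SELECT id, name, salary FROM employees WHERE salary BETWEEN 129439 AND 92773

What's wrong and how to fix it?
Bug: BETWEEN expects the lower bound first; with 129439 AND 92773 the range is empty

Fix: Write BETWEEN 92773 AND 129439

Corrected query:
SELECT id, name, salary FROM employees WHERE salary BETWEEN 92773 AND 129439

Result:
id | name | salary
---+------+-------
2  | Eve  | 96933 
3  | Bob  | 111244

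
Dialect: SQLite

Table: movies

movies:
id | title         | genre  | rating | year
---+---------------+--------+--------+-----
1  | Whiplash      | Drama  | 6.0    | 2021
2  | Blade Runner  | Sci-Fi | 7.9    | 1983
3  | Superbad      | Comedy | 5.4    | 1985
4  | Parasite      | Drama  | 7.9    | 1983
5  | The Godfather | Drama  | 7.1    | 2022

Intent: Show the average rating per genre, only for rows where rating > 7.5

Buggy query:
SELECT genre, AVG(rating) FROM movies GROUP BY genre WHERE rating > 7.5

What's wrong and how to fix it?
Bug: Row-level WHERE must come before GROUP BY in the clause order

Fix: Place WHERE between FROM and GROUP BY

Corrected query:
SELECT genre, AVG(rating) FROM movies WHERE rating > 7.5 GROUP BY genre

Result:
genre  | AVG(rating)
-------+------------
Drama  | 7.9        
Sci-Fi | 7.9        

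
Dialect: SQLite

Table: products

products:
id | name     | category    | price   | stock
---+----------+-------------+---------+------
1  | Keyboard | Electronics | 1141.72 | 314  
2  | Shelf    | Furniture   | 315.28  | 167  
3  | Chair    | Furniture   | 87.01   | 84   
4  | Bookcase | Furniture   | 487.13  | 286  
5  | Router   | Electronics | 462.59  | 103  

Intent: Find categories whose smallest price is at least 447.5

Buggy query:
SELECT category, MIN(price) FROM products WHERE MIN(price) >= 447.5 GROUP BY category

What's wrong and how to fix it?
Bug: Aggregates like MIN are computed per group after WHERE runs

Fix: Use HAVING for the per-group MIN condition

Corrected query:
SELECT category, MIN(price) FROM products GROUP BY category HAVING MIN(price) >= 447.5

Result:
category    | MIN(price)
------------+-----------
Electronics | 462.59    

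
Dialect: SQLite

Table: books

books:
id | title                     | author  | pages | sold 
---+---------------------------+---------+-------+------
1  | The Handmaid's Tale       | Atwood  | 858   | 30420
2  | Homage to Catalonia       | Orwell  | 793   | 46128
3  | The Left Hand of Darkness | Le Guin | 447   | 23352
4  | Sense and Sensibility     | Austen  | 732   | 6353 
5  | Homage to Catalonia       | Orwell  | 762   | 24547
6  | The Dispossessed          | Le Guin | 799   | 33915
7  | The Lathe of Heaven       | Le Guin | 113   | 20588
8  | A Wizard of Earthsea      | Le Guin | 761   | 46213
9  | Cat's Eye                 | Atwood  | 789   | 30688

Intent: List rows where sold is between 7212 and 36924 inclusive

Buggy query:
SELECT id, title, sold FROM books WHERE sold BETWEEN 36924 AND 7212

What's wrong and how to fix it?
Bug: BETWEEN expects the lower bound first; with 36924 AND 7212 the range is empty

Fix: Write BETWEEN 7212 AND 36924

Corrected query:
SELECT id, title, sold FROM books WHERE sold BETWEEN 7212 AND 36924

Result:
id | title                     | sold 
---+---------------------------+------
1  | The Handmaid's Tale       | 30420
3  | The Left Hand of Darkness | 23352
5  | Homage to Catalonia       | 24547
6  | The Dispossessed          | 33915
7  | The Lathe of Heaven       | 20588
9  | Cat's Eye                 | 30688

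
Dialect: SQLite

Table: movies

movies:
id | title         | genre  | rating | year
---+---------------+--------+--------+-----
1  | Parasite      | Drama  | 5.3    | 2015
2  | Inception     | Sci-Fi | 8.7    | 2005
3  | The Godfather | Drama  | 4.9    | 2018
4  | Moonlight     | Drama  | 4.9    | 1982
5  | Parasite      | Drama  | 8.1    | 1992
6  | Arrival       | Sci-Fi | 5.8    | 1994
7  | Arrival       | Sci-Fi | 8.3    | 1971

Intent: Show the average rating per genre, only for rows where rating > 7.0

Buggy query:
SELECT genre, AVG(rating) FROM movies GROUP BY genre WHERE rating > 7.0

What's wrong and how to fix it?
Bug: WHERE cannot follow GROUP BY

Fix: Move the WHERE clause before GROUP BY

Corrected query:
SELECT genre, AVG(rating) FROM movies WHERE rating > 7.0 GROUP BY genre

Result:
genre  | AVG(rating)
-------+------------
Drama  | 8.1        
Sci-Fi | 8.5        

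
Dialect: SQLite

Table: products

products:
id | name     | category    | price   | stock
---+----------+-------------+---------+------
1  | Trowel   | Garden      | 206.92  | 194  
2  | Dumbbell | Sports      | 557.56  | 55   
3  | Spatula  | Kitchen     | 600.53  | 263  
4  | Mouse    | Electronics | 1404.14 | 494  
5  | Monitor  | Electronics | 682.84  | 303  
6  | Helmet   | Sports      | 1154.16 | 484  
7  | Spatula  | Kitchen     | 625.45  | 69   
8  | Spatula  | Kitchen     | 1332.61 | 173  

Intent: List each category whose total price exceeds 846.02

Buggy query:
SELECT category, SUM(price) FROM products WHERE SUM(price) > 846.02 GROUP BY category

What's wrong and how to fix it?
Bug: SUM(price) is an aggregate, but WHERE filters rows before aggregation

Fix: Move the aggregate condition to a HAVING clause

Corrected query:
SELECT category, SUM(price) FROM products GROUP BY category HAVING SUM(price) > 846.02

Result:
category    | SUM(price)
------------+-----------
Electronics | 2086.98   
Kitchen     | 2558.59   
Sports      | 1711.72   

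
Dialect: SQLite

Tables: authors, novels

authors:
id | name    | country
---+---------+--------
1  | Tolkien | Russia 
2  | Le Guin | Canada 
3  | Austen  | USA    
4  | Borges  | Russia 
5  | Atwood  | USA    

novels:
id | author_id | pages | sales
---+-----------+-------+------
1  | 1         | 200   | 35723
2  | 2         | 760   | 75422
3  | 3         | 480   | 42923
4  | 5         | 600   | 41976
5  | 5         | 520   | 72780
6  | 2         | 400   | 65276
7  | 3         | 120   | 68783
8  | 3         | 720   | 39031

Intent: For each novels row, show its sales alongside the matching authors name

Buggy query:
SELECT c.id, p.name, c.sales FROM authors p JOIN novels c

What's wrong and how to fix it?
Bug: JOIN with no ON clause produces a cartesian product; every novels row pairs with every authors row

Fix: Specify the join condition linking the foreign key to the parent id

Corrected query:
SELECT c.id, p.name, c.sales FROM authors p JOIN novels c ON c.author_id = p.id

Result:
id | name    | sales
---+---------+------
1  | Tolkien | 35723
2  | Le Guin | 75422
3  | Austen  | 42923
4  | Atwood  | 41976
5  | Atwood  | 72780
6  | Le Guin | 65276
7  | Austen  | 68783
8  | Austen  | 39031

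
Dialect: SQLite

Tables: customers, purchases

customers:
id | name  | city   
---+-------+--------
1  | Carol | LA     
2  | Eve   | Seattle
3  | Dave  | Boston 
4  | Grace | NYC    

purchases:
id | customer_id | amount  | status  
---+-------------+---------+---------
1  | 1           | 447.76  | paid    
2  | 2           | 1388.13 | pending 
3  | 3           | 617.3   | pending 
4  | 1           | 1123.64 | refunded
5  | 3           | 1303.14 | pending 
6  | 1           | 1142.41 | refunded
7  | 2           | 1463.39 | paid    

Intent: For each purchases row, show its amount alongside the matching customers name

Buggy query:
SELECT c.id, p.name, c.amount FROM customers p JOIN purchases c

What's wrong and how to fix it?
Bug: Missing join condition: each purchases row is matched to all customers rows instead of just its own

Fix: Add ON c.customer_id = p.id to the JOIN

Corrected query:
SELECT c.id, p.name, c.amount FROM customers p JOIN purchases c ON c.customer_id = p.id

Result:
id | name  | amount 
---+-------+--------
1  | Carol | 447.76 
2  | Eve   | 1388.13
3  | Dave  | 617.3  
4  | Carol | 1123.64
5  | Dave  | 1303.14
6  | Carol | 1142.41
7  | Eve   | 1463.39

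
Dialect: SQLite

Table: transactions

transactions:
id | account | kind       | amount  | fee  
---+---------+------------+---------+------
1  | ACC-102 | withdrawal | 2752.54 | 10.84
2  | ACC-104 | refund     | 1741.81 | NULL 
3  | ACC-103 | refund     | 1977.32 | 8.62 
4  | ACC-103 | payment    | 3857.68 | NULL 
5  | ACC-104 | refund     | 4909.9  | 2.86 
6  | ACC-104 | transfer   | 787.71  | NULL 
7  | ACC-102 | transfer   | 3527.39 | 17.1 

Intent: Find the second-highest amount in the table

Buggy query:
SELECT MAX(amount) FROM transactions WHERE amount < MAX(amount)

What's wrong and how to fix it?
Bug: MAX(amount) on the right of the comparison is an aggregate-in-WHERE error

Fix: Put the inner MAX in a scalar subquery

Corrected query:
SELECT MAX(amount) FROM transactions WHERE amount < (SELECT MAX(amount) FROM transactions)

Result:
MAX(amount)
-----------
3857.68    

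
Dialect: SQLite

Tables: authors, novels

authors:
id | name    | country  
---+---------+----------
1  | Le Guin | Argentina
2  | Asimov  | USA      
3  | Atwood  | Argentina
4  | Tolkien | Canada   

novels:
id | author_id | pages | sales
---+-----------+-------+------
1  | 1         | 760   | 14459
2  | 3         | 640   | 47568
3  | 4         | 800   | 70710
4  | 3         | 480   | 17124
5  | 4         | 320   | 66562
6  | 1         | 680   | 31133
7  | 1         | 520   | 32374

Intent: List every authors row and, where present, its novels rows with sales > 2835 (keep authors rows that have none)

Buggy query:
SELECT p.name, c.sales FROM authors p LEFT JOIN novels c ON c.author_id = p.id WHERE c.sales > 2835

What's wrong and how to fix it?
Bug: A WHERE condition on the right-hand table after LEFT JOIN drops unmatched parents

Fix: Move the right-table condition into the ON clause so unmatched parents are kept

Corrected query:
SELECT p.name, c.sales FROM authors p LEFT JOIN novels c ON c.author_id = p.id AND c.sales > 2835

Result:
name    | sales
--------+------
Le Guin | 14459
Le Guin | 31133
Le Guin | 32374
Asimov  | NULL 
Atwood  | 17124
Atwood  | 47568
Tolkien | 66562
Tolkien | 70710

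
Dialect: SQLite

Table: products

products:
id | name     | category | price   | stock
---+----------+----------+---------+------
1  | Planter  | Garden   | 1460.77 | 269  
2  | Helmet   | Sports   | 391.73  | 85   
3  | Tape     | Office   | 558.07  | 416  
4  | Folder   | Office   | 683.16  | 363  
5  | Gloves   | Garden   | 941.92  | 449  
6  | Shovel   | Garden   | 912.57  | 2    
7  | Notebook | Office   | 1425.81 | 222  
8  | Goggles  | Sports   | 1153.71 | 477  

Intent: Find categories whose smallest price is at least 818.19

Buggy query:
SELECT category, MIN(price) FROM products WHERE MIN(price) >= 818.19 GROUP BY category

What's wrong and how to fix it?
Bug: Aggregates like MIN are computed per group after WHERE runs

Fix: Replace WHERE with HAVING after the GROUP BY

Corrected query:
SELECT category, MIN(price) FROM products GROUP BY category HAVING MIN(price) >= 818.19

Result:
category | MIN(price)
---------+-----------
Garden   | 912.57    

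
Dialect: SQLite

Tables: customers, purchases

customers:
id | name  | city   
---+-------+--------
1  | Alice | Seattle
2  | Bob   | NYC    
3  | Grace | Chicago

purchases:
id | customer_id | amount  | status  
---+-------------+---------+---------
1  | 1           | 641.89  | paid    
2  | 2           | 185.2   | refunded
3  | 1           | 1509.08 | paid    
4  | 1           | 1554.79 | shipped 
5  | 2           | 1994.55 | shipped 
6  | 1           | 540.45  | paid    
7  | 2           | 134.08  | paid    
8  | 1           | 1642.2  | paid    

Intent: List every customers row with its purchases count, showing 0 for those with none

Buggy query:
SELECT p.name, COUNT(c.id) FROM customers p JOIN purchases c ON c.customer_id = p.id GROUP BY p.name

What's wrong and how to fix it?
Bug: INNER JOIN drops customers rows that have no matching purchases rows

Fix: Use LEFT JOIN so parents without children still appear (COUNT(c.id) gives 0)

Corrected query:
SELECT p.name, COUNT(c.id) FROM customers p LEFT JOIN purchases c ON c.customer_id = p.id GROUP BY p.name

Result:
name  | COUNT(c.id)
------+------------
Alice | 5          
Bob   | 3          
Grace | 0          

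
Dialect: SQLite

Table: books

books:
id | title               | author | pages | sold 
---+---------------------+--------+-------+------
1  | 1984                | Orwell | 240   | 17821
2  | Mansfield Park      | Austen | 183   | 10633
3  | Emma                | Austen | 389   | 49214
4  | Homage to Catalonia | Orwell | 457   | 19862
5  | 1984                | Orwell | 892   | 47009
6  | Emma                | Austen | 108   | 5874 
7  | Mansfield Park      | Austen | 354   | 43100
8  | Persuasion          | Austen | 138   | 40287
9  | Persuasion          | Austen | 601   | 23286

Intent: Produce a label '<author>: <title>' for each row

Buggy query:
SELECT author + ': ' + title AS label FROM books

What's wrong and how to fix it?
Bug: '+' is numeric addition; on text columns SQLite converts them to 0 instead of concatenating

Fix: Replace + with || to concatenate text

Corrected query:
SELECT author || ': ' || title AS label FROM books

Result:
label                      
---------------------------
Orwell: 1984               
Austen: Mansfield Park     
Austen: Emma               
Orwell: Homage to Catalonia
Orwell: 1984               
Austen: Emma               
Austen: Mansfield Park     
Austen: Persuasion         
Austen: Persuasion         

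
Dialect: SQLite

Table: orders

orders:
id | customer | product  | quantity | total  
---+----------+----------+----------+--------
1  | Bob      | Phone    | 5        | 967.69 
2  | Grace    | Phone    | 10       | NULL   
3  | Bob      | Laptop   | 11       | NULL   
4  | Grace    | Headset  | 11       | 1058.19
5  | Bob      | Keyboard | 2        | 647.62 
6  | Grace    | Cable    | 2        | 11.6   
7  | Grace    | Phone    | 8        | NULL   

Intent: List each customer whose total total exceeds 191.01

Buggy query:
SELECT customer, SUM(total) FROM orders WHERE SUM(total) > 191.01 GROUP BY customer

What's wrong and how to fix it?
Bug: Aggregate functions cannot appear in a WHERE clause

Fix: Move the aggregate condition to a HAVING clause

Corrected query:
SELECT customer, SUM(total) FROM orders GROUP BY customer HAVING SUM(total) > 191.01

Result:
customer | SUM(total)
---------+-----------
Bob      | 1615.31   
Grace    | 1069.79   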